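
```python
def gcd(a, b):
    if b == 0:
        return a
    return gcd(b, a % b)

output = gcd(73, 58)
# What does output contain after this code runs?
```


gcd(73, 58)
= gcd(58, 73 % 58) = gcd(58, 15)
= gcd(15, 58 % 15) = gcd(15, 13)
= gcd(13, 15 % 13) = gcd(13, 2)
= gcd(2, 13 % 2) = gcd(2, 1)
= gcd(1, 2 % 1) = gcd(1, 0)
b == 0, return a = 1


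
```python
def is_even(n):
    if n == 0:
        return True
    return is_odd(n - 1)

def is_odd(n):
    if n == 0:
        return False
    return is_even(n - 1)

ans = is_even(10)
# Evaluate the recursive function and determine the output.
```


is_even(10)
= is_odd(9)
= is_even(8)
= is_odd(7)
= is_even(6)
= is_odd(5)
= is_even(4)
= is_odd(3)
= is_even(2)
= is_odd(1)
= is_even(0)
n == 0: return True
= True


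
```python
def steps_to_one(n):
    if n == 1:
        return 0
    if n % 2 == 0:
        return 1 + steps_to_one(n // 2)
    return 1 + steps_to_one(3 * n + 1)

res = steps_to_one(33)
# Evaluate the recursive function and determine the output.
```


steps_to_one(33)
33 is odd -> 3*33+1 = 100 -> steps_to_one(100)
100 is even -> steps_to_one(50)
50 is even -> steps_to_one(25)
25 is odd -> 3*25+1 = 76 -> steps_to_one(76)
76 is even -> steps_to_one(38)
38 is even -> steps_to_one(19)
19 is odd -> 3*19+1 = 58 -> steps_to_one(58)
58 is even -> steps_to_one(29)
29 is odd -> 3*29+1 = 88 -> steps_to_one(88)
88 is even -> steps_to_one(44)
44 is even -> steps_to_one(22)
22 is even -> steps_to_one(11)
11 is odd -> 3*11+1 = 34 -> steps_to_one(34)
34 is even -> steps_to_one(17)
17 is odd -> 3*17+1 = 52 -> steps_to_one(52)
52 is even -> steps_to_one(26)
26 is even -> steps_to_one(13)
13 is odd -> 3*13+1 = 40 -> steps_to_one(40)
40 is even -> steps_to_one(20)
20 is even -> steps_to_one(10)
10 is even -> steps_to_one(5)
5 is odd -> 3*5+1 = 16 -> steps_to_one(16)
16 is even -> steps_to_one(8)
8 is even -> steps_to_one(4)
4 is even -> steps_to_one(2)
2 is even -> steps_to_one(1)
Reached 1 after 26 steps
= 26


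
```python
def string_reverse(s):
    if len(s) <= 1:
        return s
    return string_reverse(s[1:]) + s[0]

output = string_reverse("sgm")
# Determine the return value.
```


string_reverse("sgm")
= string_reverse("gm") + "s"
= string_reverse("m") + "g" + "s"
= "m" + "g" + "s"
= "mgs"


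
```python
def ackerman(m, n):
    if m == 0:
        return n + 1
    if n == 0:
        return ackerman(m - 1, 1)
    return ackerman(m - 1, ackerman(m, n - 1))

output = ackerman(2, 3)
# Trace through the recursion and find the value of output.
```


ackerman(2, 3)
= ackerman(1, ackerman(2, 2))
First compute ackerman(2, 2) = 7
= ackerman(1, 7)
= 9


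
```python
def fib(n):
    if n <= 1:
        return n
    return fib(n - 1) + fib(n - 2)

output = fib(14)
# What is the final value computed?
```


fib(14)
= fib(13) + fib(12)
= (fib(12) + fib(11)) + fib(12)
Computing bottom-up: fib(0)=0, fib(1)=1, fib(2)=1, fib(3)=2, fib(4)=3, fib(5)=5, fib(6)=8, fib(7)=13, fib(8)=21, fib(9)=34, fib(10)=55, fib(11)=89, fib(12)=144, fib(13)=233, fib(14)=377
= 377


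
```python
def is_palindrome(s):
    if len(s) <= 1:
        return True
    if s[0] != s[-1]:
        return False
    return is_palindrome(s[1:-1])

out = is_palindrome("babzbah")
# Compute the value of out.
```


is_palindrome("babzbah")
"babzbah": s[0]='b' != s[-1]='h' -> False
= False


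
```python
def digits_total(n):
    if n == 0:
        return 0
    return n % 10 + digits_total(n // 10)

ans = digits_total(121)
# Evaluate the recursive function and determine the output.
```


digits_total(121)
= 1 + digits_total(12)
= 1 + 2 + digits_total(1)
= 1 + 2 + 1 + digits_total(0)
= 1 + 2 + 1 + 0
= 4


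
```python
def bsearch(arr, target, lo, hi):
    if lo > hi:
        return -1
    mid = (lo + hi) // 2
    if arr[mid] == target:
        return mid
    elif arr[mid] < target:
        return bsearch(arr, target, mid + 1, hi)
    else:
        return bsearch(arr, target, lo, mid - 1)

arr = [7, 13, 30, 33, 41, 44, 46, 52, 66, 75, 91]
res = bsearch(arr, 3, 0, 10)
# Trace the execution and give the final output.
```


bsearch(arr, 3, 0, 10)
lo=0, hi=10, mid=5, arr[mid]=44
44 > 3, search left half
lo=0, hi=4, mid=2, arr[mid]=30
30 > 3, search left half
lo=0, hi=1, mid=0, arr[mid]=7
7 > 3, search left half
lo > hi, target not found, return -1
= -1


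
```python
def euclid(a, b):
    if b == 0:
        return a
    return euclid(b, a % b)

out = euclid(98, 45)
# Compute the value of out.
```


euclid(98, 45)
= euclid(45, 98 % 45) = euclid(45, 8)
= euclid(8, 45 % 8) = euclid(8, 5)
= euclid(5, 8 % 5) = euclid(5, 3)
= euclid(3, 5 % 3) = euclid(3, 2)
= euclid(2, 3 % 2) = euclid(2, 1)
= euclid(1, 2 % 1) = euclid(1, 0)
b == 0, return a = 1


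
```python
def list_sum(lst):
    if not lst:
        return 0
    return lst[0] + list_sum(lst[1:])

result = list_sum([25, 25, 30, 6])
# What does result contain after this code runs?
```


list_sum([25, 25, 30, 6])
= 25 + list_sum([25, 30, 6])
= 25 + 25 + list_sum([30, 6])
= 25 + 25 + 30 + list_sum([6])
= 25 + 25 + 30 + 6 + list_sum([])
= 25 + 25 + 30 + 6 + 0
= 86


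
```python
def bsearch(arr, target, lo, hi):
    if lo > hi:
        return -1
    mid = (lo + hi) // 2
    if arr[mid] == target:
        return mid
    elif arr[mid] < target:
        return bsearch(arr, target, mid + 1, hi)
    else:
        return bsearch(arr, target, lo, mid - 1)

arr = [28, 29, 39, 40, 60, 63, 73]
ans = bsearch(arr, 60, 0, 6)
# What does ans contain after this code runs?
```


bsearch(arr, 60, 0, 6)
lo=0, hi=6, mid=3, arr[mid]=40
40 < 60, search right half
lo=4, hi=6, mid=5, arr[mid]=63
63 > 60, search left half
lo=4, hi=4, mid=4, arr[mid]=60
arr[4] == 60, found at index 4
= 4


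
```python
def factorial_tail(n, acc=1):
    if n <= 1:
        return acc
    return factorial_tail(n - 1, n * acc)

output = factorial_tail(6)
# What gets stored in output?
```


factorial_tail(6, 1)
= factorial_tail(5, 6 * 1) = factorial_tail(5, 6)
= factorial_tail(4, 5 * 6) = factorial_tail(4, 30)
= factorial_tail(3, 4 * 30) = factorial_tail(3, 120)
= factorial_tail(2, 3 * 120) = factorial_tail(2, 360)
= factorial_tail(1, 2 * 360) = factorial_tail(1, 720)
n <= 1, return acc = 720


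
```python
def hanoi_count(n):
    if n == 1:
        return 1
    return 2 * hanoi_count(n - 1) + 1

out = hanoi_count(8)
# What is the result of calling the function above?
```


hanoi_count(8)
= 2 * hanoi_count(7) + 1
= 2 * (2 * hanoi_count(6) + 1) + 1
= 2 * (2 * (2 * hanoi_count(5) + 1) + 1) + 1
= 2 * (2 * (2 * (2 * hanoi_count(4) + 1) + 1) + 1) + 1
= 2 * (2 * (2 * (2 * (2 * hanoi_count(3) + 1) + 1) + 1) + 1) + 1
= 2 * (2 * (2 * (2 * (2 * (2 * hanoi_count(2) + 1) + 1) + 1) + 1) + 1) + 1
= 2 * (2 * (2 * (2 * (2 * (2 * (2 * hanoi_count(1) + 1) + 1) + 1) + 1) + 1) + 1) + 1
Now compute bottom-up:
hanoi_count(1) = 1
hanoi_count(2) = 2 * 1 + 1 = 3
hanoi_count(3) = 2 * 3 + 1 = 7
hanoi_count(4) = 2 * 7 + 1 = 15
hanoi_count(5) = 2 * 15 + 1 = 31
hanoi_count(6) = 2 * 31 + 1 = 63
hanoi_count(7) = 2 * 63 + 1 = 127
hanoi_count(8) = 2 * 127 + 1 = 255
= 255


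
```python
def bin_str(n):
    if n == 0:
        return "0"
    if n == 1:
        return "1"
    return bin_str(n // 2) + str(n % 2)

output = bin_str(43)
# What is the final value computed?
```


bin_str(43)
= bin_str(21) + "1"
= bin_str(10) + "1" + "1"
= bin_str(5) + "0" + "1" + "1"
= bin_str(2) + "1" + "0" + "1" + "1"
= bin_str(1) + "0" + "1" + "0" + "1" + "1"
= "1" + "0" + "1" + "0" + "1" + "1"
= "101011"


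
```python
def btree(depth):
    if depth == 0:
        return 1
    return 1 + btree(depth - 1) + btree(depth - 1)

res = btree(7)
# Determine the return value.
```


btree(7)
= 1 + btree(6) + btree(6)
= 1 + 2 * btree(6)
btree(k) = 2^(k+1) - 1
btree(0) = 1
btree(1) = 3
btree(2) = 7
btree(3) = 15
btree(4) = 31
btree(7) = 2^8 - 1 = 255


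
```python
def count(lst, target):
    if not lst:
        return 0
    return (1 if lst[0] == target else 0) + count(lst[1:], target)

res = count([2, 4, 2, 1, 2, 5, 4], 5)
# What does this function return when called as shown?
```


count([2, 4, 2, 1, 2, 5, 4], 5)
lst[0]=2 != 5: 0 + count([4, 2, 1, 2, 5, 4], 5)
lst[0]=4 != 5: 0 + count([2, 1, 2, 5, 4], 5)
lst[0]=2 != 5: 0 + count([1, 2, 5, 4], 5)
lst[0]=1 != 5: 0 + count([2, 5, 4], 5)
lst[0]=2 != 5: 0 + count([5, 4], 5)
lst[0]=5 == 5: 1 + count([4], 5)
lst[0]=4 != 5: 0 + count([], 5)
= 1


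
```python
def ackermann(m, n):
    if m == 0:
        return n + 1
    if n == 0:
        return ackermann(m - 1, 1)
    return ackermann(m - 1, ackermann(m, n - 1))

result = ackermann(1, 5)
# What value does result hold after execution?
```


ackermann(1, 5)
= ackermann(0, ackermann(1, 4))
First compute ackermann(1, 4) = 6
= ackermann(0, 6)
= 7


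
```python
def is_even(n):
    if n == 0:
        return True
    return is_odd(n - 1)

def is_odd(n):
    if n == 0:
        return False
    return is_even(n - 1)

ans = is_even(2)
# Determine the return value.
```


is_even(2)
= is_odd(1)
= is_even(0)
n == 0: return True
= True


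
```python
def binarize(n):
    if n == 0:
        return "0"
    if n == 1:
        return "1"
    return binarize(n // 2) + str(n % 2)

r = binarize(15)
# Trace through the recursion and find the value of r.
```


binarize(15)
= binarize(7) + "1"
= binarize(3) + "1" + "1"
= binarize(1) + "1" + "1" + "1"
= "1" + "1" + "1" + "1"
= "1111"


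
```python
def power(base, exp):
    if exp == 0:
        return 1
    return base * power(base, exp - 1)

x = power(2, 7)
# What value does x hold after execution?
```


power(2, 7)
= 2 * power(2, 6)
= 2 * 2 * power(2, 5)
= 2 * 2 * 2 * power(2, 4)
= 2 * 2 * 2 * 2 * power(2, 3)
= 2 * 2 * 2 * 2 * 2 * power(2, 2)
= 2 * 2 * 2 * 2 * 2 * 2 * power(2, 1)
= 2 * 2 * 2 * 2 * 2 * 2 * 2 * power(2, 0)
= 2 * 2 * 2 * 2 * 2 * 2 * 2 * 1
= 128


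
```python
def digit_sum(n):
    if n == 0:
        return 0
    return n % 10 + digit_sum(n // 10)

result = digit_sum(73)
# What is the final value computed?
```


digit_sum(73)
= 3 + digit_sum(7)
= 3 + 7 + digit_sum(0)
= 3 + 7 + 0
= 10


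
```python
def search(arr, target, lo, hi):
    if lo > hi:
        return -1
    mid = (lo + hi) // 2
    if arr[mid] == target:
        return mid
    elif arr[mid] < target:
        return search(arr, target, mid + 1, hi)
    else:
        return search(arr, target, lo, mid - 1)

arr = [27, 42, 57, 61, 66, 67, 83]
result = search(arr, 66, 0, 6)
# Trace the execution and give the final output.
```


search(arr, 66, 0, 6)
lo=0, hi=6, mid=3, arr[mid]=61
61 < 66, search right half
lo=4, hi=6, mid=5, arr[mid]=67
67 > 66, search left half
lo=4, hi=4, mid=4, arr[mid]=66
arr[4] == 66, found at index 4
= 4


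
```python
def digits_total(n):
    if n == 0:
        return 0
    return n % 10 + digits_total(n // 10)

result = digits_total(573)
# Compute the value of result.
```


digits_total(573)
= 3 + digits_total(57)
= 3 + 7 + digits_total(5)
= 3 + 7 + 5 + digits_total(0)
= 3 + 7 + 5 + 0
= 15


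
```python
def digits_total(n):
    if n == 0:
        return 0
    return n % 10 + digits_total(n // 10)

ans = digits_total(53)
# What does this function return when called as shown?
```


digits_total(53)
= 3 + digits_total(5)
= 3 + 5 + digits_total(0)
= 3 + 5 + 0
= 8


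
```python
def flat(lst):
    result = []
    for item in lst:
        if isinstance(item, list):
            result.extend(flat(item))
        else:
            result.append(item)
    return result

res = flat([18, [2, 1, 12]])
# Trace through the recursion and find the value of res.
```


flat([18, [2, 1, 12]])
Processing each element:
  18 is not a list -> append 18
  [2, 1, 12] is a list -> flat recursively -> [2, 1, 12]
= [18, 2, 1, 12]


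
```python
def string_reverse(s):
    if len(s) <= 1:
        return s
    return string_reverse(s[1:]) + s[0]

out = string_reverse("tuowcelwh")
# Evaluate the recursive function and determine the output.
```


string_reverse("tuowcelwh")
= string_reverse("uowcelwh") + "t"
= string_reverse("owcelwh") + "u" + "t"
= string_reverse("wcelwh") + "o" + "u" + "t"
= string_reverse("celwh") + "w" + "o" + "u" + "t"
= string_reverse("elwh") + "c" + "w" + "o" + "u" + "t"
= string_reverse("lwh") + "e" + "c" + "w" + "o" + "u" + "t"
= string_reverse("wh") + "l" + "e" + "c" + "w" + "o" + "u" + "t"
= string_reverse("h") + "w" + "l" + "e" + "c" + "w" + "o" + "u" + "t"
= "h" + "w" + "l" + "e" + "c" + "w" + "o" + "u" + "t"
= "hwlecwout"


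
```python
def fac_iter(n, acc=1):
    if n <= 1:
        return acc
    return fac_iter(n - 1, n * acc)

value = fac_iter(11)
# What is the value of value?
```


fac_iter(11, 1)
= fac_iter(10, 11 * 1) = fac_iter(10, 11)
= fac_iter(9, 10 * 11) = fac_iter(9, 110)
= fac_iter(8, 9 * 110) = fac_iter(8, 990)
= fac_iter(7, 8 * 990) = fac_iter(7, 7920)
= fac_iter(6, 7 * 7920) = fac_iter(6, 55440)
= fac_iter(5, 6 * 55440) = fac_iter(5, 332640)
= fac_iter(4, 5 * 332640) = fac_iter(4, 1663200)
= fac_iter(3, 4 * 1663200) = fac_iter(3, 6652800)
= fac_iter(2, 3 * 6652800) = fac_iter(2, 19958400)
= fac_iter(1, 2 * 19958400) = fac_iter(1, 39916800)
n <= 1, return acc = 39916800


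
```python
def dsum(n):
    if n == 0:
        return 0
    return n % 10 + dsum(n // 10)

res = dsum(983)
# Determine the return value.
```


dsum(983)
= 3 + dsum(98)
= 3 + 8 + dsum(9)
= 3 + 8 + 9 + dsum(0)
= 3 + 8 + 9 + 0
= 20


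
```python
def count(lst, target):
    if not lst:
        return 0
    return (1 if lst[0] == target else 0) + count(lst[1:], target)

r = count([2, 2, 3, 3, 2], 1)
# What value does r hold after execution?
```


count([2, 2, 3, 3, 2], 1)
lst[0]=2 != 1: 0 + count([2, 3, 3, 2], 1)
lst[0]=2 != 1: 0 + count([3, 3, 2], 1)
lst[0]=3 != 1: 0 + count([3, 2], 1)
lst[0]=3 != 1: 0 + count([2], 1)
lst[0]=2 != 1: 0 + count([], 1)
= 0


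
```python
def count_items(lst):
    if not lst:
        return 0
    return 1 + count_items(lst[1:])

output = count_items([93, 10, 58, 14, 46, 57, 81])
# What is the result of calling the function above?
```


count_items([93, 10, 58, 14, 46, 57, 81])
= 1 + count_items([10, 58, 14, 46, 57, 81])
= 1 + 1 + count_items([58, 14, 46, 57, 81])
= 1 + 1 + 1 + count_items([14, 46, 57, 81])
= 1 + 1 + 1 + 1 + count_items([46, 57, 81])
= 1 + 1 + 1 + 1 + 1 + count_items([57, 81])
= 1 + 1 + 1 + 1 + 1 + 1 + count_items([81])
= 1 + 1 + 1 + 1 + 1 + 1 + 1 + count_items([])
= 1 + 1 + 1 + 1 + 1 + 1 + 1 + 0
= 7


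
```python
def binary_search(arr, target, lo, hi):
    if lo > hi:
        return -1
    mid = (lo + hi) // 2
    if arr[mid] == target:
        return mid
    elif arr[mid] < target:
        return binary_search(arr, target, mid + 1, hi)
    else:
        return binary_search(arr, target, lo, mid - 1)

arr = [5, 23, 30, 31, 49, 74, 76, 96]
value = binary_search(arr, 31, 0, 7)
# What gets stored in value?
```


binary_search(arr, 31, 0, 7)
lo=0, hi=7, mid=3, arr[mid]=31
arr[3] == 31, found at index 3
= 3


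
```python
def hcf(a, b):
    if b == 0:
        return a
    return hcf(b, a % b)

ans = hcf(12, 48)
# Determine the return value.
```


hcf(12, 48)
= hcf(48, 12 % 48) = hcf(48, 12)
= hcf(12, 48 % 12) = hcf(12, 0)
b == 0, return a = 12


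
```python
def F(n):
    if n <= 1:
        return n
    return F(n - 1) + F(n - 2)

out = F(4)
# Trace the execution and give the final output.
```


F(4)
= F(3) + F(2)
= (F(2) + F(1)) + F(2)
Computing bottom-up: F(0)=0, F(1)=1, F(2)=1, F(3)=2, F(4)=3
= 3


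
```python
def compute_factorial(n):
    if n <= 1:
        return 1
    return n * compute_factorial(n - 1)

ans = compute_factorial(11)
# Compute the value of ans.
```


compute_factorial(11)
= 11 * compute_factorial(10)
= 11 * 10 * compute_factorial(9)
= 11 * 10 * 9 * compute_factorial(8)
= 11 * 10 * 9 * 8 * compute_factorial(7)
= 11 * 10 * 9 * 8 * 7 * compute_factorial(6)
= 11 * 10 * 9 * 8 * 7 * 6 * compute_factorial(5)
= 11 * 10 * 9 * 8 * 7 * 6 * 5 * compute_factorial(4)
= 11 * 10 * 9 * 8 * 7 * 6 * 5 * 4 * compute_factorial(3)
= 11 * 10 * 9 * 8 * 7 * 6 * 5 * 4 * 3 * compute_factorial(2)
= 11 * 10 * 9 * 8 * 7 * 6 * 5 * 4 * 3 * 2 * compute_factorial(1)
= 11 * 10 * 9 * 8 * 7 * 6 * 5 * 4 * 3 * 2 * 1
= 39916800


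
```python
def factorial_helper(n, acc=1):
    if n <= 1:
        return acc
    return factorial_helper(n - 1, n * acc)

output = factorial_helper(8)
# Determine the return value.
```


factorial_helper(8, 1)
= factorial_helper(7, 8 * 1) = factorial_helper(7, 8)
= factorial_helper(6, 7 * 8) = factorial_helper(6, 56)
= factorial_helper(5, 6 * 56) = factorial_helper(5, 336)
= factorial_helper(4, 5 * 336) = factorial_helper(4, 1680)
= factorial_helper(3, 4 * 1680) = factorial_helper(3, 6720)
= factorial_helper(2, 3 * 6720) = factorial_helper(2, 20160)
= factorial_helper(1, 2 * 20160) = factorial_helper(1, 40320)
n <= 1, return acc = 40320


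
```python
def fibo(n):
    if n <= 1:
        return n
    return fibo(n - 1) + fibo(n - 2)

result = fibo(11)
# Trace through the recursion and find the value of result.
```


fibo(11)
= fibo(10) + fibo(9)
= (fibo(9) + fibo(8)) + fibo(9)
Computing bottom-up: fibo(0)=0, fibo(1)=1, fibo(2)=1, fibo(3)=2, fibo(4)=3, fibo(5)=5, fibo(6)=8, fibo(7)=13, fibo(8)=21, fibo(9)=34, fibo(10)=55, fibo(11)=89
= 89


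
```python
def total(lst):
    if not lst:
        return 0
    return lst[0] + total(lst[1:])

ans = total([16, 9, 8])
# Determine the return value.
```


total([16, 9, 8])
= 16 + total([9, 8])
= 16 + 9 + total([8])
= 16 + 9 + 8 + total([])
= 16 + 9 + 8 + 0
= 33


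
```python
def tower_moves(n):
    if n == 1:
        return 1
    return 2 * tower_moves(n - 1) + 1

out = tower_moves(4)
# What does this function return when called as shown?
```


tower_moves(4)
= 2 * tower_moves(3) + 1
= 2 * (2 * tower_moves(2) + 1) + 1
= 2 * (2 * (2 * tower_moves(1) + 1) + 1) + 1
Now compute bottom-up:
tower_moves(1) = 1
tower_moves(2) = 2 * 1 + 1 = 3
tower_moves(3) = 2 * 3 + 1 = 7
tower_moves(4) = 2 * 7 + 1 = 15
= 15


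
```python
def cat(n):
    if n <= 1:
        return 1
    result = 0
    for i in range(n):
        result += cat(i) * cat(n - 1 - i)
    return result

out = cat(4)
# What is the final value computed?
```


cat(4)
= sum of cat(i) * cat(4-1-i) for i in 0..3
First compute sub-values bottom-up:
  cat(0) = 1, cat(1) = 1
  cat(2) = 1*1 + 1*1 = 2
  cat(3) = 1*2 + 1*1 + 2*1 = 5
Now cat(4):
  cat(0)*cat(3) = 1*5 = 5
  cat(1)*cat(2) = 1*2 = 2
  cat(2)*cat(1) = 2*1 = 2
  cat(3)*cat(0) = 5*1 = 5
= 5 + 2 + 2 + 5
= 14


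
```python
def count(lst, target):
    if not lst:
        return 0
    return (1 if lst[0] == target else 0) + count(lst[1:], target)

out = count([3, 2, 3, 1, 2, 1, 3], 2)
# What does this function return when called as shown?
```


count([3, 2, 3, 1, 2, 1, 3], 2)
lst[0]=3 != 2: 0 + count([2, 3, 1, 2, 1, 3], 2)
lst[0]=2 == 2: 1 + count([3, 1, 2, 1, 3], 2)
lst[0]=3 != 2: 0 + count([1, 2, 1, 3], 2)
lst[0]=1 != 2: 0 + count([2, 1, 3], 2)
lst[0]=2 == 2: 1 + count([1, 3], 2)
lst[0]=1 != 2: 0 + count([3], 2)
lst[0]=3 != 2: 0 + count([], 2)
= 2


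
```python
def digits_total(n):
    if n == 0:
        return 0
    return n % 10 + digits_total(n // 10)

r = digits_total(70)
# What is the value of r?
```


digits_total(70)
= 0 + digits_total(7)
= 0 + 7 + digits_total(0)
= 0 + 7 + 0
= 7


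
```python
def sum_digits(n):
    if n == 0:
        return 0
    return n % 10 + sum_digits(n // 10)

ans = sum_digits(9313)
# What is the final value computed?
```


sum_digits(9313)
= 3 + sum_digits(931)
= 3 + 1 + sum_digits(93)
= 3 + 1 + 3 + sum_digits(9)
= 3 + 1 + 3 + 9 + sum_digits(0)
= 3 + 1 + 3 + 9 + 0
= 16


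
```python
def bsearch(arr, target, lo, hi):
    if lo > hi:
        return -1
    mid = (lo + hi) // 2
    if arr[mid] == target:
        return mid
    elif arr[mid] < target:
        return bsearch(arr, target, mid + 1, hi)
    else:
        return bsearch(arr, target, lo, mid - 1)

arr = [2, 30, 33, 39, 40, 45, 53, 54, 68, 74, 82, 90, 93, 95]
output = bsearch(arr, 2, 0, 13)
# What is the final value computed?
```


bsearch(arr, 2, 0, 13)
lo=0, hi=13, mid=6, arr[mid]=53
53 > 2, search left half
lo=0, hi=5, mid=2, arr[mid]=33
33 > 2, search left half
lo=0, hi=1, mid=0, arr[mid]=2
arr[0] == 2, found at index 0
= 0


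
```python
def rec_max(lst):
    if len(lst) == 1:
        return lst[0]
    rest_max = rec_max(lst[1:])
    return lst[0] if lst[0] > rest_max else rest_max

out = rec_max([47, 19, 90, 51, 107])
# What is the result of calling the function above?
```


rec_max([47, 19, 90, 51, 107])
= compare 47 with rec_max([19, 90, 51, 107])
= compare 19 with rec_max([90, 51, 107])
= compare 90 with rec_max([51, 107])
= compare 51 with rec_max([107])
Base: rec_max([107]) = 107
compare 51 with 107: max = 107
compare 90 with 107: max = 107
compare 19 with 107: max = 107
compare 47 with 107: max = 107
= 107


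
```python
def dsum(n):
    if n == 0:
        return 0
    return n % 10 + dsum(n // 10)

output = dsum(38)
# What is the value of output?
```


dsum(38)
= 8 + dsum(3)
= 8 + 3 + dsum(0)
= 8 + 3 + 0
= 11


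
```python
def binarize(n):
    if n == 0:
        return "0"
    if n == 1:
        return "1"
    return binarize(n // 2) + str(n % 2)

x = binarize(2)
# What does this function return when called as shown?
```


binarize(2)
= binarize(1) + "0"
= "1" + "0"
= "10"


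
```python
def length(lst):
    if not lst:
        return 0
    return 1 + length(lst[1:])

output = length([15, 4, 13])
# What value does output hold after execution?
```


length([15, 4, 13])
= 1 + length([4, 13])
= 1 + 1 + length([13])
= 1 + 1 + 1 + length([])
= 1 + 1 + 1 + 0
= 3


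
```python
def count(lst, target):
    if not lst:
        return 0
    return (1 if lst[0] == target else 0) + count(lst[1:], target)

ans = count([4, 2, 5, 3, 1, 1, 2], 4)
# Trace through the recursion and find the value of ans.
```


count([4, 2, 5, 3, 1, 1, 2], 4)
lst[0]=4 == 4: 1 + count([2, 5, 3, 1, 1, 2], 4)
lst[0]=2 != 4: 0 + count([5, 3, 1, 1, 2], 4)
lst[0]=5 != 4: 0 + count([3, 1, 1, 2], 4)
lst[0]=3 != 4: 0 + count([1, 1, 2], 4)
lst[0]=1 != 4: 0 + count([1, 2], 4)
lst[0]=1 != 4: 0 + count([2], 4)
lst[0]=2 != 4: 0 + count([], 4)
= 1


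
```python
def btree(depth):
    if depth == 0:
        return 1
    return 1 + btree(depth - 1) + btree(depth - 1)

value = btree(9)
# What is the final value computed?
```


btree(9)
= 1 + btree(8) + btree(8)
= 1 + 2 * btree(8)
btree(k) = 2^(k+1) - 1
btree(0) = 1
btree(1) = 3
btree(2) = 7
btree(3) = 15
btree(4) = 31
btree(9) = 2^10 - 1 = 1023


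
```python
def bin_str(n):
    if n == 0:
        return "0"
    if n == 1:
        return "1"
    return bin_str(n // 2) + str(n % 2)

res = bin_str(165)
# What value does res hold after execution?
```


bin_str(165)
= bin_str(82) + "1"
= bin_str(41) + "0" + "1"
= bin_str(20) + "1" + "0" + "1"
= bin_str(10) + "0" + "1" + "0" + "1"
= bin_str(5) + "0" + "0" + "1" + "0" + "1"
= bin_str(2) + "1" + "0" + "0" + "1" + "0" + "1"
= bin_str(1) + "0" + "1" + "0" + "0" + "1" + "0" + "1"
= "1" + "0" + "1" + "0" + "0" + "1" + "0" + "1"
= "10100101"


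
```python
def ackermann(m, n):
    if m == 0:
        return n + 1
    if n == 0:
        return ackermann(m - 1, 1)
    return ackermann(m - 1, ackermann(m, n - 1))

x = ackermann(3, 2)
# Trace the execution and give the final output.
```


ackermann(3, 2)
= ackermann(2, ackermann(3, 1))
First compute ackermann(3, 1) = 13
= ackermann(2, 13)
= 29


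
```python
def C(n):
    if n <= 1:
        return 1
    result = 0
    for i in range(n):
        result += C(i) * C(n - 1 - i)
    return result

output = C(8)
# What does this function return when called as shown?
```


C(8)
= sum of C(i) * C(8-1-i) for i in 0..7
First compute sub-values bottom-up:
  C(0) = 1, C(1) = 1
  C(2) = 1*1 + 1*1 = 2
  C(3) = 1*2 + 1*1 + 2*1 = 5
  C(4) = 1*5 + 1*2 + 2*1 + 5*1 = 14
  C(5) = 1*14 + 1*5 + 2*2 + 5*1 + 14*1 = 42
  C(6) = 1*42 + 1*14 + 2*5 + 5*2 + 14*1 + 42*1 = 132
  C(7) = 1*132 + 1*42 + 2*14 + 5*5 + 14*2 + 42*1 + 132*1 = 429
Now C(8):
  C(0)*C(7) = 1*429 = 429
  C(1)*C(6) = 1*132 = 132
  C(2)*C(5) = 2*42 = 84
  C(3)*C(4) = 5*14 = 70
  C(4)*C(3) = 14*5 = 70
  C(5)*C(2) = 42*2 = 84
  C(6)*C(1) = 132*1 = 132
  C(7)*C(0) = 429*1 = 429
= 429 + 132 + 84 + 70 + 70 + 84 + 132 + 429
= 1430


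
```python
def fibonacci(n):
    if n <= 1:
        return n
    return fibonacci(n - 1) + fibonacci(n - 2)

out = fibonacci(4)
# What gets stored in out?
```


fibonacci(4)
= fibonacci(3) + fibonacci(2)
= (fibonacci(2) + fibonacci(1)) + fibonacci(2)
Computing bottom-up: fibonacci(0)=0, fibonacci(1)=1, fibonacci(2)=1, fibonacci(3)=2, fibonacci(4)=3
= 3


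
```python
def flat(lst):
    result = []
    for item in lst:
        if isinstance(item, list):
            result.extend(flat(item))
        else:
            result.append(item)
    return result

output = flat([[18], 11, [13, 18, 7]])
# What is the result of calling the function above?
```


flat([[18], 11, [13, 18, 7]])
Processing each element:
  [18] is a list -> flat recursively -> [18]
  11 is not a list -> append 11
  [13, 18, 7] is a list -> flat recursively -> [13, 18, 7]
= [18, 11, 13, 18, 7]


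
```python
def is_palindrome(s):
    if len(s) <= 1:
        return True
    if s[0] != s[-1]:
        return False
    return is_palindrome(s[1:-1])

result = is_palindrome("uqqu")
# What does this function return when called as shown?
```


is_palindrome("uqqu")
"uqqu": s[0]='u' == s[-1]='u' -> is_palindrome("qq")
"qq": s[0]='q' == s[-1]='q' -> is_palindrome("")
"": len <= 1 -> True
= True


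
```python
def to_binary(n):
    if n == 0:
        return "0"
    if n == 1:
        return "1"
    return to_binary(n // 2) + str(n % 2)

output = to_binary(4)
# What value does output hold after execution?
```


to_binary(4)
= to_binary(2) + "0"
= to_binary(1) + "0" + "0"
= "1" + "0" + "0"
= "100"


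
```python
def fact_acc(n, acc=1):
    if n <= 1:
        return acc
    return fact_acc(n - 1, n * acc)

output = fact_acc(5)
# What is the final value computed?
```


fact_acc(5, 1)
= fact_acc(4, 5 * 1) = fact_acc(4, 5)
= fact_acc(3, 4 * 5) = fact_acc(3, 20)
= fact_acc(2, 3 * 20) = fact_acc(2, 60)
= fact_acc(1, 2 * 60) = fact_acc(1, 120)
n <= 1, return acc = 120


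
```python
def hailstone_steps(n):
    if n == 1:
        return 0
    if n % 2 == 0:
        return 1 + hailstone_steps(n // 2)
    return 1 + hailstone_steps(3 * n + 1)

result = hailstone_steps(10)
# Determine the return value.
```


hailstone_steps(10)
10 is even -> hailstone_steps(5)
5 is odd -> 3*5+1 = 16 -> hailstone_steps(16)
16 is even -> hailstone_steps(8)
8 is even -> hailstone_steps(4)
4 is even -> hailstone_steps(2)
2 is even -> hailstone_steps(1)
Reached 1 after 6 steps
= 6


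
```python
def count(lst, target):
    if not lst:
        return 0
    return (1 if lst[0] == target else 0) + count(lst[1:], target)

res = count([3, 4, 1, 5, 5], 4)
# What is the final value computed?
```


count([3, 4, 1, 5, 5], 4)
lst[0]=3 != 4: 0 + count([4, 1, 5, 5], 4)
lst[0]=4 == 4: 1 + count([1, 5, 5], 4)
lst[0]=1 != 4: 0 + count([5, 5], 4)
lst[0]=5 != 4: 0 + count([5], 4)
lst[0]=5 != 4: 0 + count([], 4)
= 1


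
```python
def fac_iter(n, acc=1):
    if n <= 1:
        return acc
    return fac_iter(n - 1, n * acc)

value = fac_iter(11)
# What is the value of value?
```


fac_iter(11, 1)
= fac_iter(10, 11 * 1) = fac_iter(10, 11)
= fac_iter(9, 10 * 11) = fac_iter(9, 110)
= fac_iter(8, 9 * 110) = fac_iter(8, 990)
= fac_iter(7, 8 * 990) = fac_iter(7, 7920)
= fac_iter(6, 7 * 7920) = fac_iter(6, 55440)
= fac_iter(5, 6 * 55440) = fac_iter(5, 332640)
= fac_iter(4, 5 * 332640) = fac_iter(4, 1663200)
= fac_iter(3, 4 * 1663200) = fac_iter(3, 6652800)
= fac_iter(2, 3 * 6652800) = fac_iter(2, 19958400)
= fac_iter(1, 2 * 19958400) = fac_iter(1, 39916800)
n <= 1, return acc = 39916800


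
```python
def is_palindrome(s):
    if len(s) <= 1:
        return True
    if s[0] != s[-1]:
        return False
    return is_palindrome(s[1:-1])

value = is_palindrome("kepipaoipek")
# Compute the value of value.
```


is_palindrome("kepipaoipek")
"kepipaoipek": s[0]='k' == s[-1]='k' -> is_palindrome("epipaoipe")
"epipaoipe": s[0]='e' == s[-1]='e' -> is_palindrome("pipaoip")
"pipaoip": s[0]='p' == s[-1]='p' -> is_palindrome("ipaoi")
"ipaoi": s[0]='i' == s[-1]='i' -> is_palindrome("pao")
"pao": s[0]='p' != s[-1]='o' -> False
= False


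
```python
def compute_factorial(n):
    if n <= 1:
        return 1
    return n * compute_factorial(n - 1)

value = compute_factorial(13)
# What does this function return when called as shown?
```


compute_factorial(13)
= 13 * compute_factorial(12)
= 13 * 12 * compute_factorial(11)
= 13 * 12 * 11 * compute_factorial(10)
= 13 * 12 * 11 * 10 * compute_factorial(9)
= 13 * 12 * 11 * 10 * 9 * compute_factorial(8)
= 13 * 12 * 11 * 10 * 9 * 8 * compute_factorial(7)
= 13 * 12 * 11 * 10 * 9 * 8 * 7 * compute_factorial(6)
= 13 * 12 * 11 * 10 * 9 * 8 * 7 * 6 * compute_factorial(5)
= 13 * 12 * 11 * 10 * 9 * 8 * 7 * 6 * 5 * compute_factorial(4)
= 13 * 12 * 11 * 10 * 9 * 8 * 7 * 6 * 5 * 4 * compute_factorial(3)
= 13 * 12 * 11 * 10 * 9 * 8 * 7 * 6 * 5 * 4 * 3 * compute_factorial(2)
= 13 * 12 * 11 * 10 * 9 * 8 * 7 * 6 * 5 * 4 * 3 * 2 * compute_factorial(1)
= 13 * 12 * 11 * 10 * 9 * 8 * 7 * 6 * 5 * 4 * 3 * 2 * 1
= 6227020800


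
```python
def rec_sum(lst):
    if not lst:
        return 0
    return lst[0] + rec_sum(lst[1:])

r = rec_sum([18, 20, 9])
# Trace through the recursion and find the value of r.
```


rec_sum([18, 20, 9])
= 18 + rec_sum([20, 9])
= 18 + 20 + rec_sum([9])
= 18 + 20 + 9 + rec_sum([])
= 18 + 20 + 9 + 0
= 47


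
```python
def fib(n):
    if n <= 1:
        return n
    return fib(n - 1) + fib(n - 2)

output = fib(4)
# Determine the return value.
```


fib(4)
= fib(3) + fib(2)
= (fib(2) + fib(1)) + fib(2)
Computing bottom-up: fib(0)=0, fib(1)=1, fib(2)=1, fib(3)=2, fib(4)=3
= 3


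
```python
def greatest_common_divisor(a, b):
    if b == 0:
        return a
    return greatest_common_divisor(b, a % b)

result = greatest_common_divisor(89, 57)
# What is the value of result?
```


greatest_common_divisor(89, 57)
= greatest_common_divisor(57, 89 % 57) = greatest_common_divisor(57, 32)
= greatest_common_divisor(32, 57 % 32) = greatest_common_divisor(32, 25)
= greatest_common_divisor(25, 32 % 25) = greatest_common_divisor(25, 7)
= greatest_common_divisor(7, 25 % 7) = greatest_common_divisor(7, 4)
= greatest_common_divisor(4, 7 % 4) = greatest_common_divisor(4, 3)
= greatest_common_divisor(3, 4 % 3) = greatest_common_divisor(3, 1)
= greatest_common_divisor(1, 3 % 1) = greatest_common_divisor(1, 0)
b == 0, return a = 1


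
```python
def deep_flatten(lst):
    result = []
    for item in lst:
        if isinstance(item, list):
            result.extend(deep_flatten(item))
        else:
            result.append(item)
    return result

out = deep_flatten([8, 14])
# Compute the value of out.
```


deep_flatten([8, 14])
Processing each element:
  8 is not a list -> append 8
  14 is not a list -> append 14
= [8, 14]


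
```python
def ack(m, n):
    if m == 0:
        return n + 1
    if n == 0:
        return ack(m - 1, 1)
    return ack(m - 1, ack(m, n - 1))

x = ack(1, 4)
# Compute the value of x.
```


ack(1, 4)
= ack(0, ack(1, 3))
First compute ack(1, 3) = 5
= ack(0, 5)
= 6


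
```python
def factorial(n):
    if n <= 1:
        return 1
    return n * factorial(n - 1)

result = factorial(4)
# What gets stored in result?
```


factorial(4)
= 4 * factorial(3)
= 4 * 3 * factorial(2)
= 4 * 3 * 2 * factorial(1)
= 4 * 3 * 2 * 1
= 24


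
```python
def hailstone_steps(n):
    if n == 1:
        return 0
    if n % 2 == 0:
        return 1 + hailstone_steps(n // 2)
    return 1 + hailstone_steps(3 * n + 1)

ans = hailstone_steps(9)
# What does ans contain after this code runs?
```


hailstone_steps(9)
9 is odd -> 3*9+1 = 28 -> hailstone_steps(28)
28 is even -> hailstone_steps(14)
14 is even -> hailstone_steps(7)
7 is odd -> 3*7+1 = 22 -> hailstone_steps(22)
22 is even -> hailstone_steps(11)
11 is odd -> 3*11+1 = 34 -> hailstone_steps(34)
34 is even -> hailstone_steps(17)
17 is odd -> 3*17+1 = 52 -> hailstone_steps(52)
52 is even -> hailstone_steps(26)
26 is even -> hailstone_steps(13)
13 is odd -> 3*13+1 = 40 -> hailstone_steps(40)
40 is even -> hailstone_steps(20)
20 is even -> hailstone_steps(10)
10 is even -> hailstone_steps(5)
5 is odd -> 3*5+1 = 16 -> hailstone_steps(16)
16 is even -> hailstone_steps(8)
8 is even -> hailstone_steps(4)
4 is even -> hailstone_steps(2)
2 is even -> hailstone_steps(1)
Reached 1 after 19 steps
= 19


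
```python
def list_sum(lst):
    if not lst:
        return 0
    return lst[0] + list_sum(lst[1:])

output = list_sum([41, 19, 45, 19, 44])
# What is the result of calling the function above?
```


list_sum([41, 19, 45, 19, 44])
= 41 + list_sum([19, 45, 19, 44])
= 41 + 19 + list_sum([45, 19, 44])
= 41 + 19 + 45 + list_sum([19, 44])
= 41 + 19 + 45 + 19 + list_sum([44])
= 41 + 19 + 45 + 19 + 44 + list_sum([])
= 41 + 19 + 45 + 19 + 44 + 0
= 168


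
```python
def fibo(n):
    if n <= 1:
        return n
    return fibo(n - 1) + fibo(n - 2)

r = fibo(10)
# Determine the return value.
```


fibo(10)
= fibo(9) + fibo(8)
= (fibo(8) + fibo(7)) + fibo(8)
Computing bottom-up: fibo(0)=0, fibo(1)=1, fibo(2)=1, fibo(3)=2, fibo(4)=3, fibo(5)=5, fibo(6)=8, fibo(7)=13, fibo(8)=21, fibo(9)=34, fibo(10)=55
= 55


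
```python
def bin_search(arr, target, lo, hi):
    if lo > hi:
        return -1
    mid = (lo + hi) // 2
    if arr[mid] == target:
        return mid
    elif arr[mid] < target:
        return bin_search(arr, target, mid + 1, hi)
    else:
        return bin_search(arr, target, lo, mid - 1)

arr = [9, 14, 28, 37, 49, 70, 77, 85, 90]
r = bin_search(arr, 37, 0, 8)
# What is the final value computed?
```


bin_search(arr, 37, 0, 8)
lo=0, hi=8, mid=4, arr[mid]=49
49 > 37, search left half
lo=0, hi=3, mid=1, arr[mid]=14
14 < 37, search right half
lo=2, hi=3, mid=2, arr[mid]=28
28 < 37, search right half
lo=3, hi=3, mid=3, arr[mid]=37
arr[3] == 37, found at index 3
= 3


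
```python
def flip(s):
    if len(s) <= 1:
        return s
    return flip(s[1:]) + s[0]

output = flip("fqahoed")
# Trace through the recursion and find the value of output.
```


flip("fqahoed")
= flip("qahoed") + "f"
= flip("ahoed") + "q" + "f"
= flip("hoed") + "a" + "q" + "f"
= flip("oed") + "h" + "a" + "q" + "f"
= flip("ed") + "o" + "h" + "a" + "q" + "f"
= flip("d") + "e" + "o" + "h" + "a" + "q" + "f"
= "d" + "e" + "o" + "h" + "a" + "q" + "f"
= "deohaqf"


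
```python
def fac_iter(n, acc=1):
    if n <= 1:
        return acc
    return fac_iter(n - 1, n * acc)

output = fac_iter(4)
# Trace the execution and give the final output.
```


fac_iter(4, 1)
= fac_iter(3, 4 * 1) = fac_iter(3, 4)
= fac_iter(2, 3 * 4) = fac_iter(2, 12)
= fac_iter(1, 2 * 12) = fac_iter(1, 24)
n <= 1, return acc = 24


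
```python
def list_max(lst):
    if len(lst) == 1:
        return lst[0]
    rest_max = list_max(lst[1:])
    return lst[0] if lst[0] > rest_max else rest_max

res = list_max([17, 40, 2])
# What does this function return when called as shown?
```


list_max([17, 40, 2])
= compare 17 with list_max([40, 2])
= compare 40 with list_max([2])
Base: list_max([2]) = 2
compare 40 with 2: max = 40
compare 17 with 40: max = 40
= 40


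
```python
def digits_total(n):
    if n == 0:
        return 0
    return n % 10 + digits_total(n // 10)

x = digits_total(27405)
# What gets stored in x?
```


digits_total(27405)
= 5 + digits_total(2740)
= 5 + 0 + digits_total(274)
= 5 + 0 + 4 + digits_total(27)
= 5 + 0 + 4 + 7 + digits_total(2)
= 5 + 0 + 4 + 7 + 2 + digits_total(0)
= 5 + 0 + 4 + 7 + 2 + 0
= 18


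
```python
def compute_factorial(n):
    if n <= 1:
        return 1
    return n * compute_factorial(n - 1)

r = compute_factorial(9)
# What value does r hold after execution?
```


compute_factorial(9)
= 9 * compute_factorial(8)
= 9 * 8 * compute_factorial(7)
= 9 * 8 * 7 * compute_factorial(6)
= 9 * 8 * 7 * 6 * compute_factorial(5)
= 9 * 8 * 7 * 6 * 5 * compute_factorial(4)
= 9 * 8 * 7 * 6 * 5 * 4 * compute_factorial(3)
= 9 * 8 * 7 * 6 * 5 * 4 * 3 * compute_factorial(2)
= 9 * 8 * 7 * 6 * 5 * 4 * 3 * 2 * compute_factorial(1)
= 9 * 8 * 7 * 6 * 5 * 4 * 3 * 2 * 1
= 362880


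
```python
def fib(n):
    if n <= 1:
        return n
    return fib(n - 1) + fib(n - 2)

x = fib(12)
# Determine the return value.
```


fib(12)
= fib(11) + fib(10)
= (fib(10) + fib(9)) + fib(10)
Computing bottom-up: fib(0)=0, fib(1)=1, fib(2)=1, fib(3)=2, fib(4)=3, fib(5)=5, fib(6)=8, fib(7)=13, fib(8)=21, fib(9)=34, fib(10)=55, fib(11)=89, fib(12)=144
= 144


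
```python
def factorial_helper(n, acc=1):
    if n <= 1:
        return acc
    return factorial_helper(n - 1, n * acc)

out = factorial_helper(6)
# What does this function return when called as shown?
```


factorial_helper(6, 1)
= factorial_helper(5, 6 * 1) = factorial_helper(5, 6)
= factorial_helper(4, 5 * 6) = factorial_helper(4, 30)
= factorial_helper(3, 4 * 30) = factorial_helper(3, 120)
= factorial_helper(2, 3 * 120) = factorial_helper(2, 360)
= factorial_helper(1, 2 * 360) = factorial_helper(1, 720)
n <= 1, return acc = 720


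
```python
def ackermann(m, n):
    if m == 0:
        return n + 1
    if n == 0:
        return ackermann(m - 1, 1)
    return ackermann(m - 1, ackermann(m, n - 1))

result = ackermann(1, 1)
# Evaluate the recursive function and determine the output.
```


ackermann(1, 1)
= ackermann(0, ackermann(1, 0))
First compute ackermann(1, 0) = 2
= ackermann(0, 2)
= 3


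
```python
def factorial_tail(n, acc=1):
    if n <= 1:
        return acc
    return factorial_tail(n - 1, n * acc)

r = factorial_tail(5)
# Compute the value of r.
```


factorial_tail(5, 1)
= factorial_tail(4, 5 * 1) = factorial_tail(4, 5)
= factorial_tail(3, 4 * 5) = factorial_tail(3, 20)
= factorial_tail(2, 3 * 20) = factorial_tail(2, 60)
= factorial_tail(1, 2 * 60) = factorial_tail(1, 120)
n <= 1, return acc = 120


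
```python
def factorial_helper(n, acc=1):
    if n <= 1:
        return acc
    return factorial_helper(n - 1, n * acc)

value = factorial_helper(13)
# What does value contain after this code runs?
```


factorial_helper(13, 1)
= factorial_helper(12, 13 * 1) = factorial_helper(12, 13)
= factorial_helper(11, 12 * 13) = factorial_helper(11, 156)
= factorial_helper(10, 11 * 156) = factorial_helper(10, 1716)
= factorial_helper(9, 10 * 1716) = factorial_helper(9, 17160)
= factorial_helper(8, 9 * 17160) = factorial_helper(8, 154440)
= factorial_helper(7, 8 * 154440) = factorial_helper(7, 1235520)
= factorial_helper(6, 7 * 1235520) = factorial_helper(6, 8648640)
= factorial_helper(5, 6 * 8648640) = factorial_helper(5, 51891840)
= factorial_helper(4, 5 * 51891840) = factorial_helper(4, 259459200)
= factorial_helper(3, 4 * 259459200) = factorial_helper(3, 1037836800)
= factorial_helper(2, 3 * 1037836800) = factorial_helper(2, 3113510400)
= factorial_helper(1, 2 * 3113510400) = factorial_helper(1, 6227020800)
n <= 1, return acc = 6227020800


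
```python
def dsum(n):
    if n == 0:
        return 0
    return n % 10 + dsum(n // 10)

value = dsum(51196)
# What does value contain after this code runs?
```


dsum(51196)
= 6 + dsum(5119)
= 6 + 9 + dsum(511)
= 6 + 9 + 1 + dsum(51)
= 6 + 9 + 1 + 1 + dsum(5)
= 6 + 9 + 1 + 1 + 5 + dsum(0)
= 6 + 9 + 1 + 1 + 5 + 0
= 22


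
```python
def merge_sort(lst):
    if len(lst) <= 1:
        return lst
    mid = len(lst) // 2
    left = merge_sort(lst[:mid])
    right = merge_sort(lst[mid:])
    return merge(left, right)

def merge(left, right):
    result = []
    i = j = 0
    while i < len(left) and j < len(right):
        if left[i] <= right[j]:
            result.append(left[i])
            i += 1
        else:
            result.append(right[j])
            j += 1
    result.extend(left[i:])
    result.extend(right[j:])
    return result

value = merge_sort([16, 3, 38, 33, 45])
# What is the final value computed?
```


merge_sort([16, 3, 38, 33, 45])
Split into [16, 3] and [38, 33, 45]
Left sorted: [3, 16]
Right sorted: [33, 38, 45]
Merge [3, 16] and [33, 38, 45]
= [3, 16, 33, 38, 45]
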